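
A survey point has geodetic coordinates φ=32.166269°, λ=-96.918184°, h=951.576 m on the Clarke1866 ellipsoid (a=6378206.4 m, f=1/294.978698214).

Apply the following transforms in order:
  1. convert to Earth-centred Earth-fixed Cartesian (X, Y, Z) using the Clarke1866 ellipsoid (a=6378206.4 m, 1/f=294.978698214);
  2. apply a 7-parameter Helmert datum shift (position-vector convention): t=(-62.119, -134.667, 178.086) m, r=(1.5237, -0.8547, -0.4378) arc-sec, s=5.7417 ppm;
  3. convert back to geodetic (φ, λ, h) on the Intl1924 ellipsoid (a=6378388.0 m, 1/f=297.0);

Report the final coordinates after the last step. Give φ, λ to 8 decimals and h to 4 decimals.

start: φ=32.166269°, λ=-96.918184°, h=951.576 m
→ ECEF (a=6378206.400, f=1/294.978698214): X=-651065.0209, Y=-5365832.3136, Z=3376379.4130
→ Helmert 7p (PV): X=-651156.2580, Y=-5366021.3495, Z=3376534.5491
→ geod (Bowring, a=6378388.000): φ=32.16531034°, λ=-96.91890270°, h=979.2921 m

φ=32.16531034°, λ=-96.91890270°, h=979.2921 m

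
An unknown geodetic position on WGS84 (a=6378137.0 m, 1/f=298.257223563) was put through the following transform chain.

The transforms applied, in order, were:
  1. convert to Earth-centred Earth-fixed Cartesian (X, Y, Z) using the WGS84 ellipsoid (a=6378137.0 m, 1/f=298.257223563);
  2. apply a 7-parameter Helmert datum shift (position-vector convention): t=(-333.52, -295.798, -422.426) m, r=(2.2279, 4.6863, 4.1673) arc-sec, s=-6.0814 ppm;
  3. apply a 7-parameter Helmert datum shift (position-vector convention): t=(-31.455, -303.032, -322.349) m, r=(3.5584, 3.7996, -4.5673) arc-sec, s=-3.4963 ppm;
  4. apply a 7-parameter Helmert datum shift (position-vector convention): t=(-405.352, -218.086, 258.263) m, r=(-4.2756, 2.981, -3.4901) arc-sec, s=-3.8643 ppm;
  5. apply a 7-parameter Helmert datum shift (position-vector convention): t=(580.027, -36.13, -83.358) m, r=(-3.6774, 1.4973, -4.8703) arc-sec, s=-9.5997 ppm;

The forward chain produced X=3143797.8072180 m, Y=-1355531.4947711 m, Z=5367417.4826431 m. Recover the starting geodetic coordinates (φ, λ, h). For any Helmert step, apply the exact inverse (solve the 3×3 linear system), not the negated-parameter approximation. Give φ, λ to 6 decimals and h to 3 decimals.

φ=57.649578°, λ=-23.310863°, h=3952.999 m

start: X=3143797.8072, Y=-1355531.4948, Z=5367417.4826 m
→ Helmert⁻¹: X=3143240.9974, Y=-1355529.8550, Z=5367551.0176
→ Helmert⁻¹: X=3143603.8608, Y=-1355375.0728, Z=5367330.8326
→ Helmert⁻¹: X=3143577.4294, Y=-1354914.5683, Z=5367753.2308
→ Helmert⁻¹: X=3143780.7337, Y=-1354632.5403, Z=5368294.3608
→ geod (Bowring, a=6378137.000): φ=57.64957800°, λ=-23.31086300°, h=3952.9990 m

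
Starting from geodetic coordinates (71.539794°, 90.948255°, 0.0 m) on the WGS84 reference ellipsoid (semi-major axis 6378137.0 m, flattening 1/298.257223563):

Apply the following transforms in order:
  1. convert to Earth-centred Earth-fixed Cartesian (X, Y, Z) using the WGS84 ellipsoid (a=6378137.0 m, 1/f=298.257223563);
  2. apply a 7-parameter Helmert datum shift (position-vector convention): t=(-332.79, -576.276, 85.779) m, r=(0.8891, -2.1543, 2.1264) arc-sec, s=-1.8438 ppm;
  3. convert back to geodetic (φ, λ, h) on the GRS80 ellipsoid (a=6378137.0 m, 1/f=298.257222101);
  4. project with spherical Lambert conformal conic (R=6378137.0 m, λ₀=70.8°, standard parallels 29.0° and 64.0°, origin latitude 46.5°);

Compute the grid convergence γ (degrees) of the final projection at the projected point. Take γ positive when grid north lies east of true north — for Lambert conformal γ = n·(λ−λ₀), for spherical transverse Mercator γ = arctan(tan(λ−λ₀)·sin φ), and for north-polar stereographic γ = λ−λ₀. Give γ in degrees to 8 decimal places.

14.86694029

start: φ=71.539794°, λ=90.948255°, h=0.000 m
→ ECEF (a=6378137.000, f=1/298.257223563): X=-33524.5002, Y=2025443.5729, Z=6027621.8460
→ Helmert 7p (PV): X=-33941.0633, Y=2024837.2349, Z=6027704.8918
→ geod (Bowring, a=6378137.000): φ=71.54512452°, λ=90.96032290°, h=-110.9707 m
→ into lcc (λ₀=70.8°): φ=71.54512452°, λ−λ₀=20.16032290°
convergence γ = 14.86694029°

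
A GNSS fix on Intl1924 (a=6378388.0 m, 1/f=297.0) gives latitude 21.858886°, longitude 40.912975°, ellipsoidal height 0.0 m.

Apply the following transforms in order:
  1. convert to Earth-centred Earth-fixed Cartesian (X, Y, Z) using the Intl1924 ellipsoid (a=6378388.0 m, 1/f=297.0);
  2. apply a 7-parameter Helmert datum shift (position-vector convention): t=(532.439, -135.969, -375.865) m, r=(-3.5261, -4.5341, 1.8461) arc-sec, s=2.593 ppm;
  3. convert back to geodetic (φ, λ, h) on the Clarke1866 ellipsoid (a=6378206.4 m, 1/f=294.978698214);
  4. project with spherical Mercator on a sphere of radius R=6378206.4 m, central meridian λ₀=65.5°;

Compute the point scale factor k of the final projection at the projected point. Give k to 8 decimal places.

start: φ=21.858886°, λ=40.912975°, h=0.000 m
→ ECEF (a=6378388.000, f=1/297.0): X=4475713.4860, Y=3878759.0620, Z=2359948.3171
→ Helmert 7p (PV): X=4476170.9386, Y=3878713.5525, Z=2359610.6489
→ geod (Bowring, a=6378206.400): φ=21.85590596°, λ=40.90974417°, h=369.3344 m
→ into merc (λ₀=65.5°): φ=21.85590596°, λ−λ₀=-24.59025583°
scale k = 1.07744337

1.07744337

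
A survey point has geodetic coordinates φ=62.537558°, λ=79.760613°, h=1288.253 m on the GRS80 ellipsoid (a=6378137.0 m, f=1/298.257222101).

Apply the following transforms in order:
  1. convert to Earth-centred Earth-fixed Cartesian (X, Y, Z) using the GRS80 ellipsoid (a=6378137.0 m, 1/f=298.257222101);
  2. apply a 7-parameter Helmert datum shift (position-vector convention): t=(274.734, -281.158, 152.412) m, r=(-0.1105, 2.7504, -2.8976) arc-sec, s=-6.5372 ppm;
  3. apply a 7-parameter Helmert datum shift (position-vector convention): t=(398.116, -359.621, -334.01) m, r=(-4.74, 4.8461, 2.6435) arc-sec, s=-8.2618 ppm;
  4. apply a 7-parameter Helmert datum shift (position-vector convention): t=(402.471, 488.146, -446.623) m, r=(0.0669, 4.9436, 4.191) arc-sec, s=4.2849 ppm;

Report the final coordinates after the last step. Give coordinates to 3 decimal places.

start: φ=62.537558°, λ=79.760613°, h=1288.253 m
→ ECEF (a=6378137.000, f=1/298.257222101): X=524353.6317, Y=2902784.1506, Z=5637536.1690
→ Helmert 7p (PV): X=524740.8881, Y=2902479.6706, Z=5637643.1804
→ Helmert 7p (PV): X=525229.9236, Y=2902232.3479, Z=5637183.5659
→ Helmert 7p (PV): X=525710.7841, Y=2902741.7732, Z=5636749.4506

X=525710.784 m, Y=2902741.773 m, Z=5636749.451 m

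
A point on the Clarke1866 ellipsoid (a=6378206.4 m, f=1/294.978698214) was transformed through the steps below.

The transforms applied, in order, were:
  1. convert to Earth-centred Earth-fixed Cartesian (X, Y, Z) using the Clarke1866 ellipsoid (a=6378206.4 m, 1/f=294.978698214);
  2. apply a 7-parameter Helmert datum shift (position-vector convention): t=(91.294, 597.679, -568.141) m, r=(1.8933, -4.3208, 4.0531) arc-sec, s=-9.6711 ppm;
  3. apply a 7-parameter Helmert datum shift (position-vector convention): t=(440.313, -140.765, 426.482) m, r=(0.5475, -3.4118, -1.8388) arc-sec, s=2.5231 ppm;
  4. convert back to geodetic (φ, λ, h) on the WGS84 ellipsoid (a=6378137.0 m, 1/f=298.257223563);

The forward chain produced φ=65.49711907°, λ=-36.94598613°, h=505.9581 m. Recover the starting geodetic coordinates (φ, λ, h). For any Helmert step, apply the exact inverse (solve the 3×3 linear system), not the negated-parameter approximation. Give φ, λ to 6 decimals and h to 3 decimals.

start: φ=65.497119°, λ=-36.945986°, h=505.958 m
→ ECEF (a=6378137.000, f=1/298.257223563): X=2120151.3973, Y=-1594517.2330, Z=5781376.4575
→ Helmert⁻¹: X=2119815.5704, Y=-1594338.2030, Z=5780904.5580
→ Helmert⁻¹: X=2119834.5460, Y=-1594939.8934, Z=5781498.8467
→ geod (Bowring, a=6378206.400): φ=65.49918100°, λ=-36.95739500°, h=745.1660 m

φ=65.499181°, λ=-36.957395°, h=745.166 m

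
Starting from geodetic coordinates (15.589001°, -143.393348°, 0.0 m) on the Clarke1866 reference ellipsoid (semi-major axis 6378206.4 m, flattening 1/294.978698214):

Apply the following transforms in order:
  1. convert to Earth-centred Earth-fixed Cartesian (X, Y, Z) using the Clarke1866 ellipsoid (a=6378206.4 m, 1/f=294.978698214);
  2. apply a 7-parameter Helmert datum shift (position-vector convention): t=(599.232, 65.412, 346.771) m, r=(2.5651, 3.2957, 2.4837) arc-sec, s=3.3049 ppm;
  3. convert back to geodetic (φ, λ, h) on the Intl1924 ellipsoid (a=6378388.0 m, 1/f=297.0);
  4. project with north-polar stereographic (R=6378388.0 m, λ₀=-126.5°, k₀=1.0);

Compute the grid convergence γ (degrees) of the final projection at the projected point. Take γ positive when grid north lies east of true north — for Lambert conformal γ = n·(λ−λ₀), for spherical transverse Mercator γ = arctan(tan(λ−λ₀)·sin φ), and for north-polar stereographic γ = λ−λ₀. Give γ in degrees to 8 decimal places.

start: φ=15.589001°, λ=-143.393348°, h=0.000 m
→ ECEF (a=6378206.400, f=1/294.978698214): X=-4932952.9401, Y=-3664422.8364, Z=1702861.2298
→ Helmert 7p (PV): X=-4932298.6780, Y=-3664450.1112, Z=1703246.8768
→ geod (Bowring, a=6378388.000): φ=15.59291060°, λ=-143.38950586°, h=-578.7066 m
→ into stereo (λ₀=-126.5°): φ=15.59291060°, λ−λ₀=-16.88950586°
convergence γ = -16.88950586°

-16.88950586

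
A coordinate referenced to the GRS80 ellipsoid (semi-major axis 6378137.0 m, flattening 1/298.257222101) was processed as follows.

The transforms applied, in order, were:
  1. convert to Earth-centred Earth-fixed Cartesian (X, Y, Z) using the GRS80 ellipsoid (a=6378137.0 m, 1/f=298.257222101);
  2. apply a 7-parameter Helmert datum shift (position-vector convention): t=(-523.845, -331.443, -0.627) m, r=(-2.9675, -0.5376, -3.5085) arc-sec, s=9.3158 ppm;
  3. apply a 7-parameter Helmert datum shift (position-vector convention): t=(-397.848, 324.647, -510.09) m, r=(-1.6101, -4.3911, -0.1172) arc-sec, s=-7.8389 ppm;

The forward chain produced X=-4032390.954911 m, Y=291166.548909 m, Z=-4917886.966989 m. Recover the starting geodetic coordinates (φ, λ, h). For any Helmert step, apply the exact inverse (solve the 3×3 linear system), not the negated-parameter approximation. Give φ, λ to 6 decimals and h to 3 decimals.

φ=-50.767784°, λ=175.868563°, h=25.182 m

start: X=-4032390.9549, Y=291166.5489, Z=-4917886.9670 m
→ Helmert⁻¹: X=-4032129.5621, Y=290880.2753, Z=-4917327.3149
→ Helmert⁻¹: X=-4031585.9294, Y=291211.1734, Z=-4917266.1821
→ geod (Bowring, a=6378137.000): φ=-50.76778400°, λ=175.86856300°, h=25.1820 m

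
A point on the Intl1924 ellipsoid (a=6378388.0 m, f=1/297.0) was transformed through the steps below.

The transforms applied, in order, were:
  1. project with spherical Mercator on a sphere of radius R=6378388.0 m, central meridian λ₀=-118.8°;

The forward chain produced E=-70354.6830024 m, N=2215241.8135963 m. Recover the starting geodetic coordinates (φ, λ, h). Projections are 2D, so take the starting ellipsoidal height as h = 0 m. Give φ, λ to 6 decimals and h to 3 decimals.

start: E=-70354.6830, N=2215241.8136 m
→ merc⁻¹: φ=19.51069000°, λ=-119.43198200°

φ=19.510690°, λ=-119.431982°, h=0.000 m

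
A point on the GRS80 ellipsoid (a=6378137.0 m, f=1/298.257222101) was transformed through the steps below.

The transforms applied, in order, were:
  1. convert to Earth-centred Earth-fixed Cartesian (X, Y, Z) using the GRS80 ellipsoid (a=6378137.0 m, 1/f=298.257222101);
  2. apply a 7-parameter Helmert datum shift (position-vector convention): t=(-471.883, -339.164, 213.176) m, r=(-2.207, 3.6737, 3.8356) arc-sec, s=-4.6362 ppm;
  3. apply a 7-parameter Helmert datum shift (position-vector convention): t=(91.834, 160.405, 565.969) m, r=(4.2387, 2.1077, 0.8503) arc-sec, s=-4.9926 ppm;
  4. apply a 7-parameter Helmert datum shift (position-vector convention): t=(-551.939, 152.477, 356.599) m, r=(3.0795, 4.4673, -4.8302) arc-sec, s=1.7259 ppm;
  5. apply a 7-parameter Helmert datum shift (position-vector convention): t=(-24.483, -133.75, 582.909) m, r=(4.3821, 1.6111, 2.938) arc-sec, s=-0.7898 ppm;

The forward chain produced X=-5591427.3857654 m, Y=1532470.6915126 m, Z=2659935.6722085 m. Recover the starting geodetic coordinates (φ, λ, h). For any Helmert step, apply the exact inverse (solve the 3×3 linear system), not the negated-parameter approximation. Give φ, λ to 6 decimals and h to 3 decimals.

φ=24.776957°, λ=164.667463°, h=2829.594 m

start: X=-5591427.3858, Y=1532470.6915, Z=2659935.6722 m
→ Helmert⁻¹: X=-5591406.2579, Y=1532741.7914, Z=2659278.6269
→ Helmert⁻¹: X=-5590938.1408, Y=1532495.4387, Z=2658773.4700
→ Helmert⁻¹: X=-5591078.7334, Y=1532420.3567, Z=2658132.1495
→ Helmert⁻¹: X=-5590651.6036, Y=1532842.1494, Z=2657848.1245
→ geod (Bowring, a=6378137.000): φ=24.77695700°, λ=164.66746300°, h=2829.5940 m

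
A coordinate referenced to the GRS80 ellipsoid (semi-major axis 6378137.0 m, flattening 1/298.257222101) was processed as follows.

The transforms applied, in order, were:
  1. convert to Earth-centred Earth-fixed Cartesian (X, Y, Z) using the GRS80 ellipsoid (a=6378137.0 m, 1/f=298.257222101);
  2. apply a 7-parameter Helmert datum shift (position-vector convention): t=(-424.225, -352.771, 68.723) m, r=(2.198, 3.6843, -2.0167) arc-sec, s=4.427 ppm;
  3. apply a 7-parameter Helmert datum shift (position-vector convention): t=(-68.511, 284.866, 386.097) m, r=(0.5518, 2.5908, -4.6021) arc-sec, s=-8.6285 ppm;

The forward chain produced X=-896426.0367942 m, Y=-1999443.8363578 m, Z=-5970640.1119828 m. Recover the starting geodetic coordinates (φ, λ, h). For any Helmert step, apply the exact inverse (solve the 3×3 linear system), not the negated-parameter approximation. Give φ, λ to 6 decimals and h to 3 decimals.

φ=-69.974848°, λ=-114.130435°, h=1107.880 m

start: X=-896426.0368, Y=-1999443.8364, Z=-5970640.1120 m
→ Helmert⁻¹: X=-896245.6416, Y=-1999781.9277, Z=-5971083.6379
→ Helmert⁻¹: X=-895691.2452, Y=-1999492.6921, Z=-5971120.6186
→ geod (Bowring, a=6378137.000): φ=-69.97484800°, λ=-114.13043500°, h=1107.8800 m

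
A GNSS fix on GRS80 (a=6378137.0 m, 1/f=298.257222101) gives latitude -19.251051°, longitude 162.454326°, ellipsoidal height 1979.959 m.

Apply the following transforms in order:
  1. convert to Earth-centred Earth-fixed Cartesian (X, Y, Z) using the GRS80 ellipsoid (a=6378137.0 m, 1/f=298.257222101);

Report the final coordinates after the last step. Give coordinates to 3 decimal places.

start: φ=-19.251051°, λ=162.454326°, h=1979.959 m
→ ECEF (a=6378137.000, f=1/298.257222101): X=-5745224.8480, Y=1816498.8769, Z=-2090258.0744

X=-5745224.848 m, Y=1816498.877 m, Z=-2090258.074 m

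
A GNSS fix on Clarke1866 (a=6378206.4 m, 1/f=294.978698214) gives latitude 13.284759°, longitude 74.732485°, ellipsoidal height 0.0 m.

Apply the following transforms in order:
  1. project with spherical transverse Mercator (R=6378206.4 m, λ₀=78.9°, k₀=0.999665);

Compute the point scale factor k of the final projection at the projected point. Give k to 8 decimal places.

1.00217481

start: φ=13.284759°, λ=74.732485°, h=0.000 m
→ into tm (λ₀=78.9°): φ=13.28475900°, λ−λ₀=-4.16751500°
scale k = 1.00217481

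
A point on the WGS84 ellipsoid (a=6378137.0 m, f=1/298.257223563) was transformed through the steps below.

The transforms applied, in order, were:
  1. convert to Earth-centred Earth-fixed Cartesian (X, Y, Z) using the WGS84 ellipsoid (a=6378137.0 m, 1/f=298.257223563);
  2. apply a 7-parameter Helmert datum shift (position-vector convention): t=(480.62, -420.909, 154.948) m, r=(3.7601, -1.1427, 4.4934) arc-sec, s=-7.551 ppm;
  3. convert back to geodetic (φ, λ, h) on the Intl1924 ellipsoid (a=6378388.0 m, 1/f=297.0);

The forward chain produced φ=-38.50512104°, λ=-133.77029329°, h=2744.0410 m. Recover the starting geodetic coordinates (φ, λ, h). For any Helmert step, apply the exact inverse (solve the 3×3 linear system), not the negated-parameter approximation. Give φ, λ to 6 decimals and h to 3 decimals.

φ=-38.504275°, λ=-133.778465°, h=3126.293 m

start: φ=-38.505121°, λ=-133.770293°, h=2744.041 m
→ ECEF (a=6378388.000, f=1/297.0): X=-3458904.4593, Y=-3610657.7520, Z=-3951247.3099
→ Helmert⁻¹: X=-3459511.7398, Y=-3610260.7710, Z=-3951347.1164
→ geod (Bowring, a=6378137.000): φ=-38.50427500°, λ=-133.77846500°, h=3126.2930 m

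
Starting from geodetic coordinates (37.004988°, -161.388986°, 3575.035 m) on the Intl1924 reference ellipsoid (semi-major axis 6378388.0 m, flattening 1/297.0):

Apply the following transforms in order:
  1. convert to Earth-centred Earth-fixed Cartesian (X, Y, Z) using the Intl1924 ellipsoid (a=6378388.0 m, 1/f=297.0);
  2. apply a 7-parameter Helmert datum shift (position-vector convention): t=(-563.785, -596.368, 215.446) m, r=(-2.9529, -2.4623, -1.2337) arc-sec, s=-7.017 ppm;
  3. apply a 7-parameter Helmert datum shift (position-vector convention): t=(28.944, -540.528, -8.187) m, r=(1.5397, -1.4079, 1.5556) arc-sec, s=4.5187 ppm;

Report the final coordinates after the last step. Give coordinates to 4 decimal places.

start: φ=37.004988°, λ=-161.388986°, h=3575.035 m
→ ECEF (a=6378388.000, f=1/297.0): X=-4835904.5312, Y=-1628496.6409, Z=3820048.1108
→ Helmert 7p (PV): X=-4836489.7246, Y=-1628997.9700, Z=3820202.3365
→ Helmert 7p (PV): X=-4836496.4253, Y=-1629610.8515, Z=3820166.2393

X=-4836496.4253 m, Y=-1629610.8515 m, Z=3820166.2393 m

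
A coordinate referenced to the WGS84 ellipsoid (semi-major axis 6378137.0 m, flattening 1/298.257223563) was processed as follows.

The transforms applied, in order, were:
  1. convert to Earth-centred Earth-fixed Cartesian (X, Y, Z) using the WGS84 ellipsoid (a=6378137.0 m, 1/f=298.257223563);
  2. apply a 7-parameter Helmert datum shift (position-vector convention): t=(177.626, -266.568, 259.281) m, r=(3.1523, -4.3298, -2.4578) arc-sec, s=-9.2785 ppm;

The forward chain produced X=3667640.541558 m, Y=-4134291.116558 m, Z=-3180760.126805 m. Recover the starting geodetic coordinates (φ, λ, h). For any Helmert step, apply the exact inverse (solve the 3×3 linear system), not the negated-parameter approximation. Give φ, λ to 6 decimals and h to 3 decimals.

φ=-30.091898°, λ=-48.422621°, h=3731.075 m

start: X=3667640.5416, Y=-4134291.1166, Z=-3180760.1268 m
→ Helmert⁻¹: X=3667479.4298, Y=-4134067.8212, Z=-3181062.7289
→ geod (Bowring, a=6378137.000): φ=-30.09189800°, λ=-48.42262100°, h=3731.0750 m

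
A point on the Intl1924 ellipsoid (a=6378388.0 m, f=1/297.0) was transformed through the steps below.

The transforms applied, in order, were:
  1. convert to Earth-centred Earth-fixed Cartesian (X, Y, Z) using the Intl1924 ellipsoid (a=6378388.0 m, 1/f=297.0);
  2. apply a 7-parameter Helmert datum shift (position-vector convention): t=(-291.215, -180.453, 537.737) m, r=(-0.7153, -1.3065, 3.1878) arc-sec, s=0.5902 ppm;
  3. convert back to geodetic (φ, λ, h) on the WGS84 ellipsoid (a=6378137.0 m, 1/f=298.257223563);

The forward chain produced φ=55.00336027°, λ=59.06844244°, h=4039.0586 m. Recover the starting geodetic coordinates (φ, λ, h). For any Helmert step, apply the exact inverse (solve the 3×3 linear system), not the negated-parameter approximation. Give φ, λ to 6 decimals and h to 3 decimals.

start: φ=55.003360°, λ=59.068442°, h=4039.059 m
→ ECEF (a=6378137.000, f=1/298.257223563): X=1885712.8136, Y=3146861.8649, Z=5204906.8148
→ Helmert⁻¹: X=1886084.5168, Y=3146993.2632, Z=5204364.9729
→ geod (Bowring, a=6378388.000): φ=54.99910800°, λ=59.06451800°, h=3579.6800 m

φ=54.999108°, λ=59.064518°, h=3579.680 m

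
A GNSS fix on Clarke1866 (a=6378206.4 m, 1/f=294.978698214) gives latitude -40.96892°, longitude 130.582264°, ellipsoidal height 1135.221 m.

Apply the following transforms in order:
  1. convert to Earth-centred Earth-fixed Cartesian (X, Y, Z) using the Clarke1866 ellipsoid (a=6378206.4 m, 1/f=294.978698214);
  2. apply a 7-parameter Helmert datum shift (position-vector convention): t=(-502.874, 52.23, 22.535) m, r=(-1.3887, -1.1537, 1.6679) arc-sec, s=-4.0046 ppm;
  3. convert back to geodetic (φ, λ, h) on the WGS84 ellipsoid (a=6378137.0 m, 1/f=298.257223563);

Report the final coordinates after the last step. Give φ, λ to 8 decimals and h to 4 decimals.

start: φ=-40.968920°, λ=130.582264°, h=1135.221 m
→ ECEF (a=6378206.400, f=1/294.978698214): X=-3138097.8213, Y=3663576.0912, Z=-4160362.7740
→ Helmert 7p (PV): X=-3138594.4827, Y=3663560.2649, Z=-4160365.7960
→ geod (Bowring, a=6378137.000): φ=-40.96498455°, λ=130.58686624°, h=1339.4366 m

φ=-40.96498455°, λ=130.58686624°, h=1339.4366 m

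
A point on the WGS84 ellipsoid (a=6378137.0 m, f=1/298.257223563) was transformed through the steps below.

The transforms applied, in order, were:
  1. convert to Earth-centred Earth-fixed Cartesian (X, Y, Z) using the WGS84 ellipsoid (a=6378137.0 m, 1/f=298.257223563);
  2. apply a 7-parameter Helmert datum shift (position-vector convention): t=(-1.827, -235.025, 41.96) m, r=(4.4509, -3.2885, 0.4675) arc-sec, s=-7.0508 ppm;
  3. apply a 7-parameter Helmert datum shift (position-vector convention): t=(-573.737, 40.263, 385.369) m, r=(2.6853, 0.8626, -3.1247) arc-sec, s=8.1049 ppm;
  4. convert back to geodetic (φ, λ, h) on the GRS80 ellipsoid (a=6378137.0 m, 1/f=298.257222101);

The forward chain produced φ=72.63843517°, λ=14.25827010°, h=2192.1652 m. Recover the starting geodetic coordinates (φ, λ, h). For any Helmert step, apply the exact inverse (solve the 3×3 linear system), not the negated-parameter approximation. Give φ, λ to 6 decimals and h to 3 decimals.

start: φ=72.638435°, λ=14.258270°, h=2192.165 m
→ ECEF (a=6378137.000, f=1/298.257222101): X=1850895.6527, Y=470352.0139, Z=6067415.8837
→ Helmert⁻¹: X=1851421.8854, Y=470414.9705, Z=6066982.9609
→ Helmert⁻¹: X=1851534.5594, Y=470780.0335, Z=6066944.1000
→ geod (Bowring, a=6378137.000): φ=72.63097800°, λ=14.26599200°, h=1958.1690 m

φ=72.630978°, λ=14.265992°, h=1958.169 m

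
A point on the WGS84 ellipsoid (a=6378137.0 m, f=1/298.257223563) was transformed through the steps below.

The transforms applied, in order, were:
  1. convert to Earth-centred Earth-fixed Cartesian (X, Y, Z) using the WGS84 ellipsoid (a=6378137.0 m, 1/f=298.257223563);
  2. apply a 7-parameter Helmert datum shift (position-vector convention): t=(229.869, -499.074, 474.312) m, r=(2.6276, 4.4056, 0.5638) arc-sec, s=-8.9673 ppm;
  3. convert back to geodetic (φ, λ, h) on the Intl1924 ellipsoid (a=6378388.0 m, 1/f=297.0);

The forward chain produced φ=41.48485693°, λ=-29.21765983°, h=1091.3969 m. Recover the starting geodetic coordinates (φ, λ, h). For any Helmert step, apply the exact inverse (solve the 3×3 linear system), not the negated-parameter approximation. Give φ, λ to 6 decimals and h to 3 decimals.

start: φ=41.484857°, λ=-29.217660°, h=1091.397 m
→ ECEF (a=6378388.000, f=1/297.0): X=4177196.9311, Y=-2336246.4013, Z=4203707.3073
→ Helmert⁻¹: X=4176908.3541, Y=-2335726.1431, Z=4203389.6564
→ geod (Bowring, a=6378137.000): φ=41.48491500°, λ=-29.21391000°, h=713.0470 m

φ=41.484915°, λ=-29.213910°, h=713.047 m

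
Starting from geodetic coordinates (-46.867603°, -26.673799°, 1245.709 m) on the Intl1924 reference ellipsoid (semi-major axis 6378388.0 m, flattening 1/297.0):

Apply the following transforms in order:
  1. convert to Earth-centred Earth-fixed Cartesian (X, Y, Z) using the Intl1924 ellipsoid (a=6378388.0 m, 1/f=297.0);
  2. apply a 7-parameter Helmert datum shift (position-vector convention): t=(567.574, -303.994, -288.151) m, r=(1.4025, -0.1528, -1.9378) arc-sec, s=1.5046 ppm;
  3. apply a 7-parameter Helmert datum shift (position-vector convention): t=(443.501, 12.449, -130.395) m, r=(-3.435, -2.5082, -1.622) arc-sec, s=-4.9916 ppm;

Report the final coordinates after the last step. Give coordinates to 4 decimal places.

start: φ=-46.867603°, λ=-26.673799°, h=1245.709 m
→ ECEF (a=6378388.000, f=1/297.0): X=3904481.1370, Y=-1961512.7974, Z=-4632708.8166
→ Helmert 7p (PV): X=3905039.5897, Y=-1961824.9241, Z=-4633014.3829
→ Helmert 7p (PV): X=3905504.5089, Y=-1961910.5451, Z=-4633041.4955

X=3905504.5089 m, Y=-1961910.5451 m, Z=-4633041.4955 m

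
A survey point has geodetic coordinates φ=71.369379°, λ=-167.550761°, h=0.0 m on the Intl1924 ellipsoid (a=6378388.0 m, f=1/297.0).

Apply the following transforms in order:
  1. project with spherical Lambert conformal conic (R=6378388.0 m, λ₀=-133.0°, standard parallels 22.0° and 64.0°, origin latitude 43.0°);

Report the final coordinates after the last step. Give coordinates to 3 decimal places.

start: φ=71.369379°, λ=-167.550761°, h=0.000 m
→ lcc (R=6378388.0, λ₀=-133.0°): E=-1288991.4095, N=3352080.7500

E=-1288991.410 m, N=3352080.750 m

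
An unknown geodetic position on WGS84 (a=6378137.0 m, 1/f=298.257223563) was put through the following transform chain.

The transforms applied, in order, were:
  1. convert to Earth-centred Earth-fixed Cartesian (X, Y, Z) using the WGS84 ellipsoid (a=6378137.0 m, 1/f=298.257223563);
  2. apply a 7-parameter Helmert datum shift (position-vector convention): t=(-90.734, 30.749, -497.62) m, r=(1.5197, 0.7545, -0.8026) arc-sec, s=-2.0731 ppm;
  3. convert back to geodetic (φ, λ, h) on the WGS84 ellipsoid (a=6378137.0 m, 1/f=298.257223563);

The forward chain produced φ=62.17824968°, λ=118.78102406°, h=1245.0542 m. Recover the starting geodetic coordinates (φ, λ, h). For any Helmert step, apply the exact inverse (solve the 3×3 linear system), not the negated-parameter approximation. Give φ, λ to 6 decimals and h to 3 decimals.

start: φ=62.178250°, λ=118.781024°, h=1245.054 m
→ ECEF (a=6378137.000, f=1/298.257223563): X=-1437276.5526, Y=2616448.6046, Z=5618915.3006
→ Helmert⁻¹: X=-1437219.5343, Y=2616459.0895, Z=5619400.0357
→ geod (Bowring, a=6378137.000): φ=62.18042400°, λ=118.77996800°, h=1665.2370 m

φ=62.180424°, λ=118.779968°, h=1665.237 m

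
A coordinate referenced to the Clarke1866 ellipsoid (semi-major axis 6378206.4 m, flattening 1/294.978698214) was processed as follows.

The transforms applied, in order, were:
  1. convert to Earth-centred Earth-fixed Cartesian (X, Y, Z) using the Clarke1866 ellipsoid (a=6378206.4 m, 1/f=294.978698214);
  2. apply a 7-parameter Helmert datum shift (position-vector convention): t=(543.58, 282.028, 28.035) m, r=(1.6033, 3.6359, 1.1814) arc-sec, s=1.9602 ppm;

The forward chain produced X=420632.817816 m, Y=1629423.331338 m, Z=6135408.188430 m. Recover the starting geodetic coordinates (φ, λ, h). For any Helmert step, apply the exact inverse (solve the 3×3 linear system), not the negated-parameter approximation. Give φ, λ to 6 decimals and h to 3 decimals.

start: X=420632.8178, Y=1629423.3313, Z=6135408.1884 m
→ Helmert⁻¹: X=419989.5955, Y=1629183.3947, Z=6135362.8665
→ geod (Bowring, a=6378206.400): φ=74.76413100°, λ=75.54437400°, h=3774.6040 m

φ=74.764131°, λ=75.544374°, h=3774.604 m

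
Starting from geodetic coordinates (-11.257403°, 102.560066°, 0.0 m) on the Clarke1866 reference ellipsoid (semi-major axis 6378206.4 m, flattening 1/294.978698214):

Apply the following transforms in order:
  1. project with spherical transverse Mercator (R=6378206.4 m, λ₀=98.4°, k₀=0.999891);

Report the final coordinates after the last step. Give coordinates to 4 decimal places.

start: φ=-11.257403°, λ=102.560066°, h=0.000 m
→ tm (R=6378206.4, λ₀=98.4°): E=454510.9443, N=-1256270.6935

E=454510.9443 m, N=-1256270.6935 m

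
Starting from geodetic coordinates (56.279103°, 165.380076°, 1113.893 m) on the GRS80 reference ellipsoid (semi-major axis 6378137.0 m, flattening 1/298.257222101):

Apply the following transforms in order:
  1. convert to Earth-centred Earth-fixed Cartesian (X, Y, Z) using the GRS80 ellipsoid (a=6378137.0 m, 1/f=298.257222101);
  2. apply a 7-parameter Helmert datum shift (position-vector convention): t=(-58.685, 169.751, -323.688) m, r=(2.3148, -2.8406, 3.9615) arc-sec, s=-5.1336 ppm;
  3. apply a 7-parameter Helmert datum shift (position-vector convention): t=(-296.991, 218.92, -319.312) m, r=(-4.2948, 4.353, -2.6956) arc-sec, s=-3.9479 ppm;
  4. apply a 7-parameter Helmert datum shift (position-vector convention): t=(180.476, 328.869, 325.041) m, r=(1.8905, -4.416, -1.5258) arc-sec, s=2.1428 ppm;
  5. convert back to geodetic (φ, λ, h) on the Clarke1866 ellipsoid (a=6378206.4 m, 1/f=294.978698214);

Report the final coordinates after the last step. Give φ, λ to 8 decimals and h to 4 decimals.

φ=56.27609085°, λ=165.36977887°, h=1094.7093 m

start: φ=56.279103°, λ=165.380076°, h=1113.893 m
→ ECEF (a=6378137.000, f=1/298.257222101): X=-3434722.3506, Y=895953.7018, Z=5282683.6823
→ Helmert 7p (PV): X=-3434853.3614, Y=895993.6023, Z=5282295.6284
→ Helmert 7p (PV): X=-3435013.6057, Y=896363.8600, Z=5282009.2950
→ Helmert 7p (PV): X=-3434946.9443, Y=896671.6478, Z=5282280.3282
→ geod (Bowring, a=6378206.400): φ=56.27609085°, λ=165.36977887°, h=1094.7093 m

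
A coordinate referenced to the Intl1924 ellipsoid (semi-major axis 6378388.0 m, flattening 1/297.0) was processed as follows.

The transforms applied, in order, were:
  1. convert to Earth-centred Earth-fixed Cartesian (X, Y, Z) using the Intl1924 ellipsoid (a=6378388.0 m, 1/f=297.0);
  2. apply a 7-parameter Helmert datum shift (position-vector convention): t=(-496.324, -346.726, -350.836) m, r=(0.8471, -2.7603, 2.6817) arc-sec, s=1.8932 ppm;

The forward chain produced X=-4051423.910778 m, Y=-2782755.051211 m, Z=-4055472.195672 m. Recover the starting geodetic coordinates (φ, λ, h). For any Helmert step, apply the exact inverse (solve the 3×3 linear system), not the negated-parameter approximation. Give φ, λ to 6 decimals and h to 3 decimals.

φ=-39.716518°, λ=-145.517441°, h=1809.958 m

start: X=-4051423.9108, Y=-2782755.0512, Z=-4055472.1957 m
→ Helmert⁻¹: X=-4051010.3577, Y=-2782367.0429, Z=-4055048.0439
→ geod (Bowring, a=6378388.000): φ=-39.71651800°, λ=-145.51744100°, h=1809.9580 m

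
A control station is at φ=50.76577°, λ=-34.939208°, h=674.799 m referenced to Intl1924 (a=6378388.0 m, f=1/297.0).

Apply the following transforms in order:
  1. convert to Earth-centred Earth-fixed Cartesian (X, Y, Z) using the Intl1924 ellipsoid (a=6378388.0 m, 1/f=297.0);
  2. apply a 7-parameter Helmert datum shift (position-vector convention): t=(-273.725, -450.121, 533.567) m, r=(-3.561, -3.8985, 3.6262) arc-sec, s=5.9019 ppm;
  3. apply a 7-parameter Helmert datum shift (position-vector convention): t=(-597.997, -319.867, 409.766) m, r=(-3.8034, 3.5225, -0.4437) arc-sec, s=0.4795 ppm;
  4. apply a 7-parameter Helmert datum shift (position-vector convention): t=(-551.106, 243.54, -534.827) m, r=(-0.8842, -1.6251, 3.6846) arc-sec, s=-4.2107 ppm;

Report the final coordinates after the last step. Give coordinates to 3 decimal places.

X=3312795.567 m, Y=-2315602.964 m, Z=4918266.933 m

start: φ=50.765770°, λ=-34.939208°, h=674.799 m
→ ECEF (a=6378388.000, f=1/297.0): X=3314181.8106, Y=-2315378.4950, Z=4917723.0030
→ Helmert 7p (PV): X=3313875.4031, Y=-2315699.1153, Z=4918388.2072
→ Helmert 7p (PV): X=3313358.0079, Y=-2315936.5291, Z=4918786.4388
→ Helmert 7p (PV): X=3312795.5673, Y=-2315602.9642, Z=4918266.9329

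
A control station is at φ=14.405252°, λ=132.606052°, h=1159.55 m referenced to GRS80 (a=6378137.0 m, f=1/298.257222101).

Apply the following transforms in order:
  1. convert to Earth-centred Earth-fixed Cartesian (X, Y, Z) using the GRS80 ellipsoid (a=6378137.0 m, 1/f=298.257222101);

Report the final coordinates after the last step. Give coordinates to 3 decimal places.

start: φ=14.405252°, λ=132.606052°, h=1159.550 m
→ ECEF (a=6378137.000, f=1/298.257222101): X=-4183583.4018, Y=4548648.3718, Z=1576737.2588

X=-4183583.402 m, Y=4548648.372 m, Z=1576737.259 m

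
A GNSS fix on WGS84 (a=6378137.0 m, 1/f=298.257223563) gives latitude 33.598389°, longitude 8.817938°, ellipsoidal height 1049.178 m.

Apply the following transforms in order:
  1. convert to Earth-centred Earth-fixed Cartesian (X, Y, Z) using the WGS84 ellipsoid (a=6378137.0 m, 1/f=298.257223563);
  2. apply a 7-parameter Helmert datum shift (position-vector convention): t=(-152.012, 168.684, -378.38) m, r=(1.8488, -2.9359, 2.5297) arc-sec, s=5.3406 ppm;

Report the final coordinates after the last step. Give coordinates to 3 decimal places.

X=5255861.393 m, Y=815569.907 m, Z=3509732.163 m

start: φ=33.598389°, λ=8.817938°, h=1049.178 m
→ ECEF (a=6378137.000, f=1/298.257223563): X=5256045.2946, Y=815363.8674, Z=3510009.6763
→ Helmert 7p (PV): X=5255861.3926, Y=815569.9069, Z=3509732.1633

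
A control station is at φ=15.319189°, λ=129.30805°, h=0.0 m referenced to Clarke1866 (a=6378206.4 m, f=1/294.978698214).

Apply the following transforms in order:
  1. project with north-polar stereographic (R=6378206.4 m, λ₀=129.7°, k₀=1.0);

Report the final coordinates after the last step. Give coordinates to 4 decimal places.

E=-66574.3668 m, N=-9731778.8997 m

start: φ=15.319189°, λ=129.308050°, h=0.000 m
→ stereo (R=6378206.4, λ₀=129.7°): E=-66574.3668, N=-9731778.8997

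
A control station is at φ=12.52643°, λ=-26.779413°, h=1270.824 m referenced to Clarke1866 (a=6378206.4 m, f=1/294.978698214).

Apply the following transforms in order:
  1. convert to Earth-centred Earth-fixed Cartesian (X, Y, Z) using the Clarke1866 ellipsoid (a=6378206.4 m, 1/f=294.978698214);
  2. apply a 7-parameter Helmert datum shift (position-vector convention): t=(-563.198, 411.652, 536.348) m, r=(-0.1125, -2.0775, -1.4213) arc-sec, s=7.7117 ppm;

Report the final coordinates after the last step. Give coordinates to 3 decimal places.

start: φ=12.526430°, λ=-26.779413°, h=1270.824 m
→ ECEF (a=6378206.400, f=1/294.978698214): X=5560579.4820, Y=-2806343.4815, Z=1374499.7244
→ Helmert 7p (PV): X=5560025.9838, Y=-2805991.0379, Z=1375104.2094

X=5560025.984 m, Y=-2805991.038 m, Z=1375104.209 m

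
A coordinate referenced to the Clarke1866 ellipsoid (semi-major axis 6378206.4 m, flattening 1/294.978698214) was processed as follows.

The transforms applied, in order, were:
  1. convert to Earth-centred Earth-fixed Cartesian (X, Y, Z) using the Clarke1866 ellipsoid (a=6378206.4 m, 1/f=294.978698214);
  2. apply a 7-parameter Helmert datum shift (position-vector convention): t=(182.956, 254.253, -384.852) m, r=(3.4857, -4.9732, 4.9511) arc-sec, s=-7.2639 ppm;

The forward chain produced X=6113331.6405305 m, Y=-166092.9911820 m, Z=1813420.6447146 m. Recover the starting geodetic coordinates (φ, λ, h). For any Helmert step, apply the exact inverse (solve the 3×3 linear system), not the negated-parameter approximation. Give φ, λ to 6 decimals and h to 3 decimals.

start: X=6113331.6405, Y=-166092.9912, Z=1813420.6447 m
→ Helmert⁻¹: X=6113232.8235, Y=-166464.5426, Z=1813674.0906
→ geod (Bowring, a=6378206.400): φ=16.62512100°, λ=-1.55979000°, h=2322.4290 m

φ=16.625121°, λ=-1.559790°, h=2322.429 m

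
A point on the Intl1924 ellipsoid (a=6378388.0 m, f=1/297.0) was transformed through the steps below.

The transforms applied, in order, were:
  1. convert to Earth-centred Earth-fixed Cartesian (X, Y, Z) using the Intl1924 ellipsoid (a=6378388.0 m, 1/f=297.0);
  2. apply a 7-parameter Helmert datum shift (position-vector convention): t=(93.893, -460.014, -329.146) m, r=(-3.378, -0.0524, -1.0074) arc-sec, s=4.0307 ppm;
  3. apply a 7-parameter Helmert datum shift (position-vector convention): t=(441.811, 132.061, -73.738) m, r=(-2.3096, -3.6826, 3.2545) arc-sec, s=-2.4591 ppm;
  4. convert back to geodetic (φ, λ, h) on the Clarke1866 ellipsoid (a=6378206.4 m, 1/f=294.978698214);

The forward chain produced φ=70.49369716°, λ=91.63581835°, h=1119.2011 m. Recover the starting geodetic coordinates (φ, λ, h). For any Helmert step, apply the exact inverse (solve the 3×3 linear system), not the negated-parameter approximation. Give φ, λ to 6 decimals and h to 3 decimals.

φ=70.492776°, λ=91.646521°, h=1292.175 m

start: φ=70.493697°, λ=91.635818°, h=1119.201 m
→ ECEF (a=6378206.400, f=1/294.978698214): X=-60991.3135, Y=2135686.5819, Z=5990526.1057
→ Helmert⁻¹: X=-61292.6258, Y=2135493.6608, Z=5990639.5812
→ Helmert⁻¹: X=-61395.1810, Y=2135846.6513, Z=5990979.5739
→ geod (Bowring, a=6378388.000): φ=70.49277600°, λ=91.64652100°, h=1292.1750 m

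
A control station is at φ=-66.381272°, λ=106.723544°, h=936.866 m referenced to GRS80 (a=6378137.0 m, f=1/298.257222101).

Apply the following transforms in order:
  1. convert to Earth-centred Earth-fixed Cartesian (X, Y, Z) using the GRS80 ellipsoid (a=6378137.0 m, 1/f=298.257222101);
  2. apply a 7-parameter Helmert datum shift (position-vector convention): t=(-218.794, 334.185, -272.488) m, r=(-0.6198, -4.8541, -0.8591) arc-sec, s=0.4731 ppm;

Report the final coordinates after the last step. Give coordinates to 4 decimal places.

X=-737579.1311 m, Y=2454895.5056 m, Z=-5822269.2623 m

start: φ=-66.381272°, λ=106.723544°, h=936.866 m
→ ECEF (a=6378137.000, f=1/298.257222101): X=-737507.2220, Y=2454574.5819, Z=-5821969.2882
→ Helmert 7p (PV): X=-737579.1311, Y=2454895.5056, Z=-5822269.2623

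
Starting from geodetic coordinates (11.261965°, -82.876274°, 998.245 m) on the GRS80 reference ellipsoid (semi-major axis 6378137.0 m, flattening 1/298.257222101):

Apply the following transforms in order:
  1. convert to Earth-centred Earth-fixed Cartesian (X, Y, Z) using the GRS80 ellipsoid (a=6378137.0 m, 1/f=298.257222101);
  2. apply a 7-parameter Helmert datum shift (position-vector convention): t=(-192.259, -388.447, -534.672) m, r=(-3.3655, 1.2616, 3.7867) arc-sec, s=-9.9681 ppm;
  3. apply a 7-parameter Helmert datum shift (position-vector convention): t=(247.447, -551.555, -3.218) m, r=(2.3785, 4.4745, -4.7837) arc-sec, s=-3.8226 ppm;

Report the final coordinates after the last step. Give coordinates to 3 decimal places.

X=776006.868 m, Y=-6209652.221 m, Z=1237086.581 m

start: φ=11.261965°, λ=-82.876274°, h=998.245 m
→ ECEF (a=6378137.000, f=1/298.257222101): X=775957.9909, Y=-6208800.0218, Z=1237633.4081
→ Helmert 7p (PV): X=775879.5497, Y=-6209092.1401, Z=1237182.9575
→ Helmert 7p (PV): X=776006.8680, Y=-6209652.2206, Z=1237086.5806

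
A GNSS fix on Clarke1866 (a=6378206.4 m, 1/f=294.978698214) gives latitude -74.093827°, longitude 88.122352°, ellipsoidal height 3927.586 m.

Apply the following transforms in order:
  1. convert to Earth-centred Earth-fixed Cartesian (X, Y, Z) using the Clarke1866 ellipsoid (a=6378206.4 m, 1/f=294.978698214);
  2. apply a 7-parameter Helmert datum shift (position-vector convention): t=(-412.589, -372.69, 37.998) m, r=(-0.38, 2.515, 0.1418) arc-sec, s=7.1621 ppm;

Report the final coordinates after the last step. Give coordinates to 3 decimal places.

X=57002.103 m, Y=1753289.665 m, Z=-6115424.554 m

start: φ=-74.093827°, λ=88.122352°, h=3927.586 m
→ ECEF (a=6378206.400, f=1/294.978698214): X=57490.0524, Y=1753661.0224, Z=-6115414.8207
→ Helmert 7p (PV): X=57002.1034, Y=1753289.6654, Z=-6115424.5537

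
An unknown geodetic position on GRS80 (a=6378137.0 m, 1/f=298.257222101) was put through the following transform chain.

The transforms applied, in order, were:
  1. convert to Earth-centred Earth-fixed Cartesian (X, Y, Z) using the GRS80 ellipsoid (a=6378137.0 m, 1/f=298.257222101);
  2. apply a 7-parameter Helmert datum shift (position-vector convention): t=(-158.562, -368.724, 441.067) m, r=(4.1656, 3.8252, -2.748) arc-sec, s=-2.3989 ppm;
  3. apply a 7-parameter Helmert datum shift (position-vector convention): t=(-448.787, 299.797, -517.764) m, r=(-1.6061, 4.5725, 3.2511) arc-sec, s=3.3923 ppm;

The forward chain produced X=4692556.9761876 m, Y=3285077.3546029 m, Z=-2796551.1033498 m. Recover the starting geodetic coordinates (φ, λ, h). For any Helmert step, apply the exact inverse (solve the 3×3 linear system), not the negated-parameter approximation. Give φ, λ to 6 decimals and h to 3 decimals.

start: X=4692556.9762, Y=3285077.3546, Z=-2796551.1033 m
→ Helmert⁻¹: X=4693103.5958, Y=3284714.2135, Z=-2795894.2405
→ Helmert⁻¹: X=4693281.5082, Y=3285096.8724, Z=-2796321.3221
→ geod (Bowring, a=6378137.000): φ=-26.16990000°, λ=34.99038000°, h=801.6230 m

φ=-26.169900°, λ=34.990380°, h=801.623 m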